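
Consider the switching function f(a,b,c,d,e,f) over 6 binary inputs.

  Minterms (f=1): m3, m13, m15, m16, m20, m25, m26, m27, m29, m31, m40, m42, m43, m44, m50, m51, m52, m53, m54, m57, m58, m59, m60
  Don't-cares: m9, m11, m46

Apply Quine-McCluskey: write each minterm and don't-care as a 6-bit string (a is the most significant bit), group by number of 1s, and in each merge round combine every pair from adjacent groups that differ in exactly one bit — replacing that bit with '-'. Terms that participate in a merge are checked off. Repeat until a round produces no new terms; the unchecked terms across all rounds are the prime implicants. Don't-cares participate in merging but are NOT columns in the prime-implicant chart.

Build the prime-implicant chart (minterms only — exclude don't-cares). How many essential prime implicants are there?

size-2^0 implicants → 000011(✓)  001001(✓)  001011(✓)  001101(✓)  001111(✓)  010000(✓)  010100(✓)  011001(✓)  011010(✓)  011011(✓)  011101(✓)  011111(✓)  101000(✓)  101010(✓)  101011(✓)  101100(✓)  101110(✓)  110010(✓)  110011(✓)  110100(✓)  110101(✓)  110110(✓)  111001(✓)  111010(✓)  111011(✓)  111100(✓)
size-2^1 implicants → -01011(✓)  -10100  -11001(✓)  -11010(✓)  -11011(✓)  0-1001(✓)  0-1011(✓)  0-1101(✓)  0-1111(✓)  00-011  001-01(✓)  001-11(✓)  0010-1(✓)  0011-1(✓)  010-00  011-01(✓)  011-11(✓)  0110-1(✓)  01101-(✓)  0111-1(✓)  1-1010(✓)  1-1011(✓)  1-1100  101-00(✓)  101-10(✓)  1010-0(✓)  10101-(✓)  1011-0(✓)  11-010(✓)  11-011(✓)  11-100  110-10  11001-(✓)  1101-0  11010-  1110-1(✓)  11101-(✓)
size-2^2 implicants → --1011  -110-1  -1101-  0-1-01(✓)  0-1-11(✓)  0-10-1(✓)  0-11-1(✓)  001--1(✓)  011--1(✓)  1-101-  101--0  11-01-
size-2^3 implicants → 0-1--1
Unchecked terms (primes): --1011, -10100, -110-1, -1101-, 0-1--1, 00-011, 010-00, 1-101-, 1-1100, 101--0, 11-01-, 11-100, 110-10, 1101-0, 11010-
Minterm coverage:
  m3 ⊆ 00-011 [E]
  m13 ⊆ 0-1--1 [E]
  m15 ⊆ 0-1--1 [E]
  m16 ⊆ 010-00 [E]
  m20 ⊆ -10100,010-00
  m25 ⊆ -110-1,0-1--1
  m26 ⊆ -1101- [E]
  m27 ⊆ --1011,-110-1,-1101-,0-1--1
  m29 ⊆ 0-1--1 [E]
  m31 ⊆ 0-1--1 [E]
  m40 ⊆ 101--0 [E]
  m42 ⊆ 1-101-,101--0
  m43 ⊆ --1011,1-101-
  m44 ⊆ 1-1100,101--0
  m50 ⊆ 11-01-,110-10
  m51 ⊆ 11-01- [E]
  m52 ⊆ -10100,11-100,1101-0,11010-
  m53 ⊆ 11010- [E]
  m54 ⊆ 110-10,1101-0
  m57 ⊆ -110-1 [E]
  m58 ⊆ -1101-,1-101-,11-01-
  m59 ⊆ --1011,-110-1,-1101-,1-101-,11-01-
  m60 ⊆ 1-1100,11-100
E = {-110-1, -1101-, 0-1--1, 00-011, 010-00, 101--0, 11-01-, 11010-}

8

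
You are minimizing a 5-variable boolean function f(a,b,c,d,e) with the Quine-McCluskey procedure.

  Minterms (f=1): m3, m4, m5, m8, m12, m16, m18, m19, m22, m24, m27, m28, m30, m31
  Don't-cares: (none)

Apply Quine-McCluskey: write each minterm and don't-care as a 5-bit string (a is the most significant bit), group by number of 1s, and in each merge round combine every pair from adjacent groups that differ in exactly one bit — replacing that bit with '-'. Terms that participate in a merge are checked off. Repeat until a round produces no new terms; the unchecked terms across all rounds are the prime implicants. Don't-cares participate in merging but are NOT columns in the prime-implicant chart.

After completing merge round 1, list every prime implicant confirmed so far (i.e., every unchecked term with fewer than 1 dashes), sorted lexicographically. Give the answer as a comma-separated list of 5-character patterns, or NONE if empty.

NONE

[col 0] 00011*, 00100*, 00101*, 01000*, 01100*, 10000*, 10010*, 10011*, 10110*, 11000*, 11011*, 11100*, 11110*, 11111*
[col 1] -0011, -1000*, -1100*, 0-100, 0010-, 01-00*, 1-000, 1-011, 1-110, 10-10, 100-0, 1001-, 11-00*, 11-11, 111-0, 1111-
[col 2] -1-00
Prime implicants: -0011, -1-00, 0-100, 0010-, 1-000, 1-011, 1-110, 10-10, 100-0, 1001-, 11-11, 111-0, 1111-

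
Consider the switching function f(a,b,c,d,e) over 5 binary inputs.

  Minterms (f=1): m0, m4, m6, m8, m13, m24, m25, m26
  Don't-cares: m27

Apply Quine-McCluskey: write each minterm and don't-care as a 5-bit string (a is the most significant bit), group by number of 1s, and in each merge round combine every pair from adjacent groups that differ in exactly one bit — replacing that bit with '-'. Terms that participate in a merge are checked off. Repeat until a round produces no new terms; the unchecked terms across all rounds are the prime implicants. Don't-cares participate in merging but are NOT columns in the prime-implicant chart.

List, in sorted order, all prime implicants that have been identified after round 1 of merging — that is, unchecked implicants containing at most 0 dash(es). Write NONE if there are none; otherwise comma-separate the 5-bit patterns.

01101

size-2^0 implicants → 00000(✓)  00100(✓)  00110(✓)  01000(✓)  01101  11000(✓)  11001(✓)  11010(✓)  11011(✓)
size-2^1 implicants → -1000  0-000  00-00  001-0  110-0(✓)  110-1(✓)  1100-(✓)  1101-(✓)
size-2^2 implicants → 110--
Unchecked terms (primes): -1000, 0-000, 00-00, 001-0, 01101, 110--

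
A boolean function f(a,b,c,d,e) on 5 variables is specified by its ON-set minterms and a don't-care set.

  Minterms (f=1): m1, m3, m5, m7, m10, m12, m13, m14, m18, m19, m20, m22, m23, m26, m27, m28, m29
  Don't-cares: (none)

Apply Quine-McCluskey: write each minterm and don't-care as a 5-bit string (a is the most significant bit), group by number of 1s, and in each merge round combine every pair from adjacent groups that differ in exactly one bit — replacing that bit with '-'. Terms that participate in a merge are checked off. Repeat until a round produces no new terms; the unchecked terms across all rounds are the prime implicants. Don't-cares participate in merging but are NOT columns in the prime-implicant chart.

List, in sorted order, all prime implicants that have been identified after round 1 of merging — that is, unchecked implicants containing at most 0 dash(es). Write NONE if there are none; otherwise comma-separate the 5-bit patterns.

NONE

[col 0] 00001*, 00011*, 00101*, 00111*, 01010*, 01100*, 01101*, 01110*, 10010*, 10011*, 10100*, 10110*, 10111*, 11010*, 11011*, 11100*, 11101*
[col 1] -0011*, -0111*, -1010, -1100*, -1101*, 0-101, 00-01*, 00-11*, 000-1*, 001-1*, 01-10, 011-0, 0110-*, 1-010*, 1-011*, 1-100, 10-10*, 10-11*, 1001-*, 101-0, 1011-*, 1101-*, 1110-*
[col 2] -0-11, -110-, 00--1, 1-01-, 10-1-
Prime implicants: -0-11, -1010, -110-, 0-101, 00--1, 01-10, 011-0, 1-01-, 1-100, 10-1-, 101-0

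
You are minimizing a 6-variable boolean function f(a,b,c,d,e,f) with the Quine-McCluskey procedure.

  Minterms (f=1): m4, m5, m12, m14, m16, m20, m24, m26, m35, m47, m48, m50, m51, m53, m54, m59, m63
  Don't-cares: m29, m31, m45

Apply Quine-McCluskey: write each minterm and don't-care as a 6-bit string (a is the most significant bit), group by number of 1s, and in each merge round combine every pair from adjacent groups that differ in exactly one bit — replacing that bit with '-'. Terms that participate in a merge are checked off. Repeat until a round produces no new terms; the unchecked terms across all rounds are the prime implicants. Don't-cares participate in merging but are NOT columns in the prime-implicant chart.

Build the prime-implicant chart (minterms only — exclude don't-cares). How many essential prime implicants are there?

[col 0] 000100*, 000101*, 001100*, 001110*, 010000*, 010100*, 011000*, 011010*, 011101*, 011111*, 100011*, 101101*, 101111*, 110000*, 110010*, 110011*, 110101, 110110*, 111011*, 111111*
[col 1] -10000, -11111, 0-0100, 00-100, 00010-, 0011-0, 01-000, 010-00, 0110-0, 0111-1, 1-0011, 1-1111, 1011-1, 11-011, 110-10, 1100-0, 11001-, 111-11
Prime implicants: -10000, -11111, 0-0100, 00-100, 00010-, 0011-0, 01-000, 010-00, 0110-0, 0111-1, 1-0011, 1-1111, 1011-1, 11-011, 110-10, 1100-0, 11001-, 110101, 111-11
PI chart (minterm → PIs covering it):
  4 | 0-0100,00-100,00010-
  5 | 00010-  (sole → essential)
  12 | 00-100,0011-0
  14 | 0011-0  (sole → essential)
  16 | -10000,01-000,010-00
  20 | 0-0100,010-00
  24 | 01-000,0110-0
  26 | 0110-0  (sole → essential)
  35 | 1-0011  (sole → essential)
  47 | 1-1111,1011-1
  48 | -10000,1100-0
  50 | 110-10,1100-0,11001-
  51 | 1-0011,11-011,11001-
  53 | 110101  (sole → essential)
  54 | 110-10  (sole → essential)
  59 | 11-011,111-11
  63 | -11111,1-1111,111-11
Essential prime implicants: 00010-, 0011-0, 0110-0, 1-0011, 110-10, 110101

6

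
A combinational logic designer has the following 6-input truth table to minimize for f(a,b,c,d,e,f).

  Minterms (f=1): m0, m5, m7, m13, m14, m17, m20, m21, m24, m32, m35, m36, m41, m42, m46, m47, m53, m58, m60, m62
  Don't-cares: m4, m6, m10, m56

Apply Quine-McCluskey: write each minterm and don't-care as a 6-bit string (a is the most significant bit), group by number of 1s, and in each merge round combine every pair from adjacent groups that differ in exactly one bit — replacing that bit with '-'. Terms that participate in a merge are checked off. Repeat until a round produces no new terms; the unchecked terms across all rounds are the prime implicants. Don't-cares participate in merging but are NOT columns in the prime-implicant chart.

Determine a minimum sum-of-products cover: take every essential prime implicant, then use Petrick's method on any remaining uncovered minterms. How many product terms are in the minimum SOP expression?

12

size-2^0 implicants → 000000(✓)  000100(✓)  000101(✓)  000110(✓)  000111(✓)  001010(✓)  001101(✓)  001110(✓)  010001(✓)  010100(✓)  010101(✓)  011000(✓)  100000(✓)  100011  100100(✓)  101001  101010(✓)  101110(✓)  101111(✓)  110101(✓)  111000(✓)  111010(✓)  111100(✓)  111110(✓)
size-2^1 implicants → -00000(✓)  -00100(✓)  -01010(✓)  -01110(✓)  -10101  -11000  0-0100(✓)  0-0101(✓)  00-101  00-110  000-00(✓)  0001-0(✓)  0001-1(✓)  00010-(✓)  00011-(✓)  001-10(✓)  010-01  01010-(✓)  1-1010(✓)  1-1110(✓)  100-00(✓)  101-10(✓)  10111-  111-00(✓)  111-10(✓)  1110-0(✓)  1111-0(✓)
size-2^2 implicants → -00-00  -01-10  0-010-  0001--  1-1-10  111--0
Unchecked terms (primes): -00-00, -01-10, -10101, -11000, 0-010-, 00-101, 00-110, 0001--, 010-01, 1-1-10, 100011, 101001, 10111-, 111--0
Minterm coverage:
  m0 ⊆ -00-00 [E]
  m5 ⊆ 0-010-,00-101,0001--
  m7 ⊆ 0001-- [E]
  m13 ⊆ 00-101 [E]
  m14 ⊆ -01-10,00-110
  m17 ⊆ 010-01 [E]
  m20 ⊆ 0-010- [E]
  m21 ⊆ -10101,0-010-,010-01
  m24 ⊆ -11000 [E]
  m32 ⊆ -00-00 [E]
  m35 ⊆ 100011 [E]
  m36 ⊆ -00-00 [E]
  m41 ⊆ 101001 [E]
  m42 ⊆ -01-10,1-1-10
  m46 ⊆ -01-10,1-1-10,10111-
  m47 ⊆ 10111- [E]
  m53 ⊆ -10101 [E]
  m58 ⊆ 1-1-10,111--0
  m60 ⊆ 111--0 [E]
  m62 ⊆ 1-1-10,111--0
E = {-00-00, -10101, -11000, 0-010-, 00-101, 0001--, 010-01, 100011, 101001, 10111-, 111--0}
Petrick residual → -01-10
Cover = b'c'e'f' + b'cef' + bc'de'f + bcd'e'f' + a'c'de' + a'b'de'f + a'b'c'd + a'bc'e'f + ab'c'd'ef + ab'cd'e'f + ab'cde + abcf'  |cover|=12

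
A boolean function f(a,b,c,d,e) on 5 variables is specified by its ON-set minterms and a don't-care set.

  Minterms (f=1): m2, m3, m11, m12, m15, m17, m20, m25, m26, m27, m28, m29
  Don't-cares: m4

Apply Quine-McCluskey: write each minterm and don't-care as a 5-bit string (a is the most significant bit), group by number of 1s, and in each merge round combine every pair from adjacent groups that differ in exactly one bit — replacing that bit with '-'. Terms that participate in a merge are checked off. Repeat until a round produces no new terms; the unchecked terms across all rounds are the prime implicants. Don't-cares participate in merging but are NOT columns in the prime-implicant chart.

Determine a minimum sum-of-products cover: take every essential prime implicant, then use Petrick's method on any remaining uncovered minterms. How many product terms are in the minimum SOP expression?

6

[col 0] 00010*, 00011*, 00100*, 01011*, 01100*, 01111*, 10001*, 10100*, 11001*, 11010*, 11011*, 11100*, 11101*
[col 1] -0100*, -1011, -1100*, 0-011, 0-100*, 0001-, 01-11, 1-001, 1-100*, 11-01, 110-1, 1101-, 1110-
[col 2] --100
Prime implicants: --100, -1011, 0-011, 0001-, 01-11, 1-001, 11-01, 110-1, 1101-, 1110-
PI chart (minterm → PIs covering it):
  2 | 0001-  (sole → essential)
  3 | 0-011,0001-
  11 | -1011,0-011,01-11
  12 | --100  (sole → essential)
  15 | 01-11  (sole → essential)
  17 | 1-001  (sole → essential)
  20 | --100  (sole → essential)
  25 | 1-001,11-01,110-1
  26 | 1101-  (sole → essential)
  27 | -1011,110-1,1101-
  28 | --100,1110-
  29 | 11-01,1110-
Essential prime implicants: --100, 0001-, 01-11, 1-001, 1101-
Petrick residual → 11-01
Minimum SOP uses 6 PIs: cd'e' + a'b'c'd + a'bde + ac'd'e + abd'e + abc'd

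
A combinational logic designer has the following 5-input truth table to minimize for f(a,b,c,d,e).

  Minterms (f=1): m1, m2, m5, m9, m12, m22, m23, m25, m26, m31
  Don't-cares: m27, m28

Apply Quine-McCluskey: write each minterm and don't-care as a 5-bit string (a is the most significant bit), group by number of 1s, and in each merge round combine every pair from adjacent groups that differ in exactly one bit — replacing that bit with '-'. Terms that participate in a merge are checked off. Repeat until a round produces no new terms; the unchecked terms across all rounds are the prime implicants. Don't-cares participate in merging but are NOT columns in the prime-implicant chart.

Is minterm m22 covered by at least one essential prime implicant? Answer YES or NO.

Round 0: 00001✓ 00010 00101✓ 01001✓ 01100✓ 10110✓ 10111✓ 11001✓ 11010✓ 11011✓ 11100✓ 11111✓
Round 1: -1001 -1100 0-001 00-01 1-111 1011- 11-11 110-1 1101-
PIs = {-1001, -1100, 0-001, 00-01, 00010, 1-111, 1011-, 11-11, 110-1, 1101-}
Coverage chart:
  m1: 0-001,00-01
  m2: 00010 ←essential
  m5: 00-01 ←essential
  m9: -1001,0-001
  m12: -1100 ←essential
  m22: 1011- ←essential
  m23: 1-111,1011-
  m25: -1001,110-1
  m26: 1101- ←essential
  m31: 1-111,11-11
Essential: -1100, 00-01, 00010, 1011-, 1101-

YES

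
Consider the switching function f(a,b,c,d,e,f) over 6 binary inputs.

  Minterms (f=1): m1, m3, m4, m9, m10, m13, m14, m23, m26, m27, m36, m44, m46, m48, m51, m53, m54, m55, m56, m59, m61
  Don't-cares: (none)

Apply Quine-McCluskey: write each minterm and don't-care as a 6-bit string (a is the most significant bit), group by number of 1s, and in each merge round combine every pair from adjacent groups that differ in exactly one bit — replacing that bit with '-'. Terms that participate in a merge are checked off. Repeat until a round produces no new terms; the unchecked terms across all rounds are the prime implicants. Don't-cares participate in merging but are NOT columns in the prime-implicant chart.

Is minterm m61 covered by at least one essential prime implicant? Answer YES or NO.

YES

[col 0] 000001*, 000011*, 000100*, 001001*, 001010*, 001101*, 001110*, 010111*, 011010*, 011011*, 100100*, 101100*, 101110*, 110000*, 110011*, 110101*, 110110*, 110111*, 111000*, 111011*, 111101*
[col 1] -00100, -01110, -10111, -11011, 0-1010, 00-001, 0000-1, 001-01, 001-10, 01101-, 10-100, 1011-0, 11-000, 11-011, 11-101, 110-11, 1101-1, 11011-
Prime implicants: -00100, -01110, -10111, -11011, 0-1010, 00-001, 0000-1, 001-01, 001-10, 01101-, 10-100, 1011-0, 11-000, 11-011, 11-101, 110-11, 1101-1, 11011-
PI chart (minterm → PIs covering it):
  1 | 00-001,0000-1
  3 | 0000-1  (sole → essential)
  4 | -00100  (sole → essential)
  9 | 00-001,001-01
  10 | 0-1010,001-10
  13 | 001-01  (sole → essential)
  14 | -01110,001-10
  23 | -10111  (sole → essential)
  26 | 0-1010,01101-
  27 | -11011,01101-
  36 | -00100,10-100
  44 | 10-100,1011-0
  46 | -01110,1011-0
  48 | 11-000  (sole → essential)
  51 | 11-011,110-11
  53 | 11-101,1101-1
  54 | 11011-  (sole → essential)
  55 | -10111,110-11,1101-1,11011-
  56 | 11-000  (sole → essential)
  59 | -11011,11-011
  61 | 11-101  (sole → essential)
Essential prime implicants: -00100, -10111, 0000-1, 001-01, 11-000, 11-101, 11011-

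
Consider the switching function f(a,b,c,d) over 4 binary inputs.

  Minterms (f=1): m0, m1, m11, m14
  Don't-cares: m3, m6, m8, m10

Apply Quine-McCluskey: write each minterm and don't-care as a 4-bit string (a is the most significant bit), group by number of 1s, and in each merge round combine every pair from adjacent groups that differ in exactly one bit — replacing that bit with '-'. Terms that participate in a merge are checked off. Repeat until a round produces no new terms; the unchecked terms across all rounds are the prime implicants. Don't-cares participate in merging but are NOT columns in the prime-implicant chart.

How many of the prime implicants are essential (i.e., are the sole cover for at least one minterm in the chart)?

Round 0: 0000✓ 0001✓ 0011✓ 0110✓ 1000✓ 1010✓ 1011✓ 1110✓
Round 1: -000 -011 -110 00-1 000- 1-10 10-0 101-
PIs = {-000, -011, -110, 00-1, 000-, 1-10, 10-0, 101-}
Coverage chart:
  m0: -000,000-
  m1: 00-1,000-
  m11: -011,101-
  m14: -110,1-10
(no essential prime implicants)

0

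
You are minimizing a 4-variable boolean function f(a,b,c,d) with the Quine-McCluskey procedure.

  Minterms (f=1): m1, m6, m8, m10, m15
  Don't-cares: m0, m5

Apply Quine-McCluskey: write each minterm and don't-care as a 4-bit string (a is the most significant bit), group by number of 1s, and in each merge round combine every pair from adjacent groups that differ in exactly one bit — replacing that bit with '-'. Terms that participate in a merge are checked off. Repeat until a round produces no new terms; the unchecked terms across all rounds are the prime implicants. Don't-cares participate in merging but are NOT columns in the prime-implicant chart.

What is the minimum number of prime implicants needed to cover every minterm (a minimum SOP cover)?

4

[col 0] 0000*, 0001*, 0101*, 0110, 1000*, 1010*, 1111
[col 1] -000, 0-01, 000-, 10-0
Prime implicants: -000, 0-01, 000-, 0110, 10-0, 1111
PI chart (minterm → PIs covering it):
  1 | 0-01,000-
  6 | 0110  (sole → essential)
  8 | -000,10-0
  10 | 10-0  (sole → essential)
  15 | 1111  (sole → essential)
Essential prime implicants: 0110, 10-0, 1111
Petrick residual → 0-01
Minimum SOP uses 4 PIs: a'c'd + a'bcd' + ab'd' + abcd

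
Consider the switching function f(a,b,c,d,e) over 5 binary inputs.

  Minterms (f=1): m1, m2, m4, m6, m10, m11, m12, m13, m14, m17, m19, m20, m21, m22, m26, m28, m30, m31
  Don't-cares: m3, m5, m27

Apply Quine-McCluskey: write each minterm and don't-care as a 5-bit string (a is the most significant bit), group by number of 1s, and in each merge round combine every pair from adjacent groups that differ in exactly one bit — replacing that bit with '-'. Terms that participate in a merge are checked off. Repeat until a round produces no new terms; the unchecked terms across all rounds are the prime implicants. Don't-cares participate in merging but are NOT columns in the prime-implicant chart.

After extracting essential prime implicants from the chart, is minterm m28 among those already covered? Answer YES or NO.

Round 0: 00001✓ 00010✓ 00011✓ 00100✓ 00101✓ 00110✓ 01010✓ 01011✓ 01100✓ 01101✓ 01110✓ 10001✓ 10011✓ 10100✓ 10101✓ 10110✓ 11010✓ 11011✓ 11100✓ 11110✓ 11111✓
Round 1: -0001✓ -0011✓ -0100✓ -0101✓ -0110✓ -1010✓ -1011✓ -1100✓ -1110✓ 0-010✓ 0-011✓ 0-100✓ 0-101✓ 0-110✓ 00-01✓ 00-10✓ 000-1✓ 0001-✓ 001-0✓ 0010-✓ 01-10✓ 0101-✓ 011-0✓ 0110-✓ 1-011✓ 1-100✓ 1-110✓ 10-01✓ 100-1✓ 101-0✓ 1010-✓ 11-10✓ 11-11✓ 1101-✓ 111-0✓ 1111-✓
Round 2: --011 --100✓ --110✓ -0-01 -00-1 -01-0✓ -010- -1-10 -101- -11-0✓ 0--10 0-01- 0-1-0✓ 0-10- 1-1-0✓ 11-1-
Round 3: --1-0
PIs = {--011, --1-0, -0-01, -00-1, -010-, -1-10, -101-, 0--10, 0-01-, 0-10-, 11-1-}
Coverage chart:
  m1: -0-01,-00-1
  m2: 0--10,0-01-
  m4: --1-0,-010-,0-10-
  m6: --1-0,0--10
  m10: -1-10,-101-,0--10,0-01-
  m11: --011,-101-,0-01-
  m12: --1-0,0-10-
  m13: 0-10- ←essential
  m14: --1-0,-1-10,0--10
  m17: -0-01,-00-1
  m19: --011,-00-1
  m20: --1-0,-010-
  m21: -0-01,-010-
  m22: --1-0 ←essential
  m26: -1-10,-101-,11-1-
  m28: --1-0 ←essential
  m30: --1-0,-1-10,11-1-
  m31: 11-1- ←essential
Essential: --1-0, 0-10-, 11-1-

YES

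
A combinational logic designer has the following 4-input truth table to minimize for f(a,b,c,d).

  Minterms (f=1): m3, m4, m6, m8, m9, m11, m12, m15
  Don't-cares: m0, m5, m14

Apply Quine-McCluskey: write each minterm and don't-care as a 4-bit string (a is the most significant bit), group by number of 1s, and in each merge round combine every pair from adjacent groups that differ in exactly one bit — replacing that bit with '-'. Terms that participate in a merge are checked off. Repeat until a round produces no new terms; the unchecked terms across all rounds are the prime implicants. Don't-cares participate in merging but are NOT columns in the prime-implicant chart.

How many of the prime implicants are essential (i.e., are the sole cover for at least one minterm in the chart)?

[col 0] 0000*, 0011*, 0100*, 0101*, 0110*, 1000*, 1001*, 1011*, 1100*, 1110*, 1111*
[col 1] -000*, -011, -100*, -110*, 0-00*, 01-0*, 010-, 1-00*, 1-11, 10-1, 100-, 11-0*, 111-
[col 2] --00, -1-0
Prime implicants: --00, -011, -1-0, 010-, 1-11, 10-1, 100-, 111-
PI chart (minterm → PIs covering it):
  3 | -011  (sole → essential)
  4 | --00,-1-0,010-
  6 | -1-0  (sole → essential)
  8 | --00,100-
  9 | 10-1,100-
  11 | -011,1-11,10-1
  12 | --00,-1-0
  15 | 1-11,111-
Essential prime implicants: -011, -1-0

2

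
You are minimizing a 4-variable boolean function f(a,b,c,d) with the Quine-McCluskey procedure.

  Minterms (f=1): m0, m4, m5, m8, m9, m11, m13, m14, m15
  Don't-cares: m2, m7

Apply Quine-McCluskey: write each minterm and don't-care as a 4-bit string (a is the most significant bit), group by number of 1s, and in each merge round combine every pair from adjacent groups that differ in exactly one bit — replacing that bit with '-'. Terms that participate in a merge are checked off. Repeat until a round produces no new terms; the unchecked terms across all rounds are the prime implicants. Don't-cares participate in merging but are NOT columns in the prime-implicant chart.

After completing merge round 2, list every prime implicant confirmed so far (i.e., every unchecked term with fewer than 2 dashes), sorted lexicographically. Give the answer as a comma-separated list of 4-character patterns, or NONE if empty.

-000, 0-00, 00-0, 010-, 100-, 111-

Round 0: 0000✓ 0010✓ 0100✓ 0101✓ 0111✓ 1000✓ 1001✓ 1011✓ 1101✓ 1110✓ 1111✓
Round 1: -000 -101✓ -111✓ 0-00 00-0 01-1✓ 010- 1-01✓ 1-11✓ 10-1✓ 100- 11-1✓ 111-
Round 2: -1-1 1--1
PIs = {-000, -1-1, 0-00, 00-0, 010-, 1--1, 100-, 111-}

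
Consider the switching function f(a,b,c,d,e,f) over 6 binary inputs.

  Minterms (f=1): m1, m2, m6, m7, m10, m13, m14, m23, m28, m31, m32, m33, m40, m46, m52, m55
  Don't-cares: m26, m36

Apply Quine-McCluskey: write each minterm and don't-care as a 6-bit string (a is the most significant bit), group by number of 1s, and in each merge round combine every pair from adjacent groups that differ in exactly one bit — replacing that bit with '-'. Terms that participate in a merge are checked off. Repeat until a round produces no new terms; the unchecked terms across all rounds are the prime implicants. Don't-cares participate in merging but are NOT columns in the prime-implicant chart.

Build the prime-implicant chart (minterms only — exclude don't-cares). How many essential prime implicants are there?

size-2^0 implicants → 000001(✓)  000010(✓)  000110(✓)  000111(✓)  001010(✓)  001101  001110(✓)  010111(✓)  011010(✓)  011100  011111(✓)  100000(✓)  100001(✓)  100100(✓)  101000(✓)  101110(✓)  110100(✓)  110111(✓)
size-2^1 implicants → -00001  -01110  -10111  0-0111  0-1010  00-010(✓)  00-110(✓)  000-10(✓)  00011-  001-10(✓)  01-111  1-0100  10-000  100-00  10000-
size-2^2 implicants → 00--10
Unchecked terms (primes): -00001, -01110, -10111, 0-0111, 0-1010, 00--10, 00011-, 001101, 01-111, 011100, 1-0100, 10-000, 100-00, 10000-
Minterm coverage:
  m1 ⊆ -00001 [E]
  m2 ⊆ 00--10 [E]
  m6 ⊆ 00--10,00011-
  m7 ⊆ 0-0111,00011-
  m10 ⊆ 0-1010,00--10
  m13 ⊆ 001101 [E]
  m14 ⊆ -01110,00--10
  m23 ⊆ -10111,0-0111,01-111
  m28 ⊆ 011100 [E]
  m31 ⊆ 01-111 [E]
  m32 ⊆ 10-000,100-00,10000-
  m33 ⊆ -00001,10000-
  m40 ⊆ 10-000 [E]
  m46 ⊆ -01110 [E]
  m52 ⊆ 1-0100 [E]
  m55 ⊆ -10111 [E]
E = {-00001, -01110, -10111, 00--10, 001101, 01-111, 011100, 1-0100, 10-000}

9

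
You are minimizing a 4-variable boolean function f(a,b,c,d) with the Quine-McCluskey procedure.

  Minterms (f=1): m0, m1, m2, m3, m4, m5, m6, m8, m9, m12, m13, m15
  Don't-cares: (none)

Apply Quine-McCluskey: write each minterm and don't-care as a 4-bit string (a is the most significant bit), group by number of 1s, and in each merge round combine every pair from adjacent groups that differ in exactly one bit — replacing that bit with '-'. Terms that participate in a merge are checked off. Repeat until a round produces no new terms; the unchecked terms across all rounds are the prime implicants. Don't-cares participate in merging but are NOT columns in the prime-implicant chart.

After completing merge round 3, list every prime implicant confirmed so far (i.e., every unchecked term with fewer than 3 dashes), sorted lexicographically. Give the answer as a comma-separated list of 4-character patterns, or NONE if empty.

size-2^0 implicants → 0000(✓)  0001(✓)  0010(✓)  0011(✓)  0100(✓)  0101(✓)  0110(✓)  1000(✓)  1001(✓)  1100(✓)  1101(✓)  1111(✓)
size-2^1 implicants → -000(✓)  -001(✓)  -100(✓)  -101(✓)  0-00(✓)  0-01(✓)  0-10(✓)  00-0(✓)  00-1(✓)  000-(✓)  001-(✓)  01-0(✓)  010-(✓)  1-00(✓)  1-01(✓)  100-(✓)  11-1  110-(✓)
size-2^2 implicants → --00(✓)  --01(✓)  -00-(✓)  -10-(✓)  0--0  0-0-(✓)  00--  1-0-(✓)
size-2^3 implicants → --0-
Unchecked terms (primes): --0-, 0--0, 00--, 11-1

0--0, 00--, 11-1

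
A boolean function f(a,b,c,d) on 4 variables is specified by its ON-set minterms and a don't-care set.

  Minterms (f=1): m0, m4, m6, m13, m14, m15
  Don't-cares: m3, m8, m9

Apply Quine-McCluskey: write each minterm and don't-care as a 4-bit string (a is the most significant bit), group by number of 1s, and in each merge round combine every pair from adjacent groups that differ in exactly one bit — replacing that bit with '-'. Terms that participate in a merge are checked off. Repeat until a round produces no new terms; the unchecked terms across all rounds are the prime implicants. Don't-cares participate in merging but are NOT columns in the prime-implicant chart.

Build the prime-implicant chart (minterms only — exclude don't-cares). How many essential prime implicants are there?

Round 0: 0000✓ 0011 0100✓ 0110✓ 1000✓ 1001✓ 1101✓ 1110✓ 1111✓
Round 1: -000 -110 0-00 01-0 1-01 100- 11-1 111-
PIs = {-000, -110, 0-00, 0011, 01-0, 1-01, 100-, 11-1, 111-}
Coverage chart:
  m0: -000,0-00
  m4: 0-00,01-0
  m6: -110,01-0
  m13: 1-01,11-1
  m14: -110,111-
  m15: 11-1,111-
(no essential prime implicants)

0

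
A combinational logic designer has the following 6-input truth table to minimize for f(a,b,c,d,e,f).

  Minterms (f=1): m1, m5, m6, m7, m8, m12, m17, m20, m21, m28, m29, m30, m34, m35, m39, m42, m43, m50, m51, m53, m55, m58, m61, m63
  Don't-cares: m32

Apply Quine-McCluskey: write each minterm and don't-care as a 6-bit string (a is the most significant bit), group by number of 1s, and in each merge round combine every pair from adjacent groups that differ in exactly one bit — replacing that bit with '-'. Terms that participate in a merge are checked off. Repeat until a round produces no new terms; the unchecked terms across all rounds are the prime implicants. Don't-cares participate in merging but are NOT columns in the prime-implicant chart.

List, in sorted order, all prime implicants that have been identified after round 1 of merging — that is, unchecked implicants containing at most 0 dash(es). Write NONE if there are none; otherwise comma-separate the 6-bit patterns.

size-2^0 implicants → 000001(✓)  000101(✓)  000110(✓)  000111(✓)  001000(✓)  001100(✓)  010001(✓)  010100(✓)  010101(✓)  011100(✓)  011101(✓)  011110(✓)  100000(✓)  100010(✓)  100011(✓)  100111(✓)  101010(✓)  101011(✓)  110010(✓)  110011(✓)  110101(✓)  110111(✓)  111010(✓)  111101(✓)  111111(✓)
size-2^1 implicants → -00111  -10101(✓)  -11101(✓)  0-0001(✓)  0-0101(✓)  0-1100  000-01(✓)  0001-1  00011-  001-00  01-100(✓)  01-101(✓)  010-01(✓)  01010-(✓)  0111-0  01110-(✓)  1-0010(✓)  1-0011(✓)  1-0111(✓)  1-1010(✓)  10-010(✓)  10-011(✓)  100-11(✓)  1000-0  10001-(✓)  10101-(✓)  11-010(✓)  11-101(✓)  11-111(✓)  110-11(✓)  11001-(✓)  1101-1(✓)  1111-1(✓)
size-2^2 implicants → -1-101  0-0-01  01-10-  1--010  1-0-11  1-001-  10-01-  11-1-1
Unchecked terms (primes): -00111, -1-101, 0-0-01, 0-1100, 0001-1, 00011-, 001-00, 01-10-, 0111-0, 1--010, 1-0-11, 1-001-, 10-01-, 1000-0, 11-1-1

NONE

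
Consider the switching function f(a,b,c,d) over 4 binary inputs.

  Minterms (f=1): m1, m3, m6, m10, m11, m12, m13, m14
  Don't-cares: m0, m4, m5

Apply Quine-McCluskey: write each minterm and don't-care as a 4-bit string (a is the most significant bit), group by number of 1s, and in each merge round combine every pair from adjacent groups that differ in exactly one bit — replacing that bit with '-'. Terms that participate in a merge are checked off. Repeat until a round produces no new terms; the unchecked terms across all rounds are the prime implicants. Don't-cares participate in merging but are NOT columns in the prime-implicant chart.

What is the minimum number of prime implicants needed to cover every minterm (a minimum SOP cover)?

4

Round 0: 0000✓ 0001✓ 0011✓ 0100✓ 0101✓ 0110✓ 1010✓ 1011✓ 1100✓ 1101✓ 1110✓
Round 1: -011 -100✓ -101✓ -110✓ 0-00✓ 0-01✓ 00-1 000-✓ 01-0✓ 010-✓ 1-10 101- 11-0✓ 110-✓
Round 2: -1-0 -10- 0-0-
PIs = {-011, -1-0, -10-, 0-0-, 00-1, 1-10, 101-}
Coverage chart:
  m1: 0-0-,00-1
  m3: -011,00-1
  m6: -1-0 ←essential
  m10: 1-10,101-
  m11: -011,101-
  m12: -1-0,-10-
  m13: -10- ←essential
  m14: -1-0,1-10
Essential: -1-0, -10-
Petrick residual → 00-1, 101-
Min cover (4 terms): bd' + bc' + a'b'd + ab'c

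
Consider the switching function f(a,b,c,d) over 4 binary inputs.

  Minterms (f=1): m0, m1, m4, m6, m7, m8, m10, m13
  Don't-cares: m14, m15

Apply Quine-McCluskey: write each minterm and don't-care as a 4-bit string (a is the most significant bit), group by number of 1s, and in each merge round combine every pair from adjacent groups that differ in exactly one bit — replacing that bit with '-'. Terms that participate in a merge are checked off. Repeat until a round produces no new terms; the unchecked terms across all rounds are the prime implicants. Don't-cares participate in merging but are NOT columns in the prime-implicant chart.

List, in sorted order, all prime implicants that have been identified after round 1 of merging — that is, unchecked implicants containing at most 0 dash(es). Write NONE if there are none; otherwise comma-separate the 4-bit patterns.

NONE

Round 0: 0000✓ 0001✓ 0100✓ 0110✓ 0111✓ 1000✓ 1010✓ 1101✓ 1110✓ 1111✓
Round 1: -000 -110✓ -111✓ 0-00 000- 01-0 011-✓ 1-10 10-0 11-1 111-✓
Round 2: -11-
PIs = {-000, -11-, 0-00, 000-, 01-0, 1-10, 10-0, 11-1}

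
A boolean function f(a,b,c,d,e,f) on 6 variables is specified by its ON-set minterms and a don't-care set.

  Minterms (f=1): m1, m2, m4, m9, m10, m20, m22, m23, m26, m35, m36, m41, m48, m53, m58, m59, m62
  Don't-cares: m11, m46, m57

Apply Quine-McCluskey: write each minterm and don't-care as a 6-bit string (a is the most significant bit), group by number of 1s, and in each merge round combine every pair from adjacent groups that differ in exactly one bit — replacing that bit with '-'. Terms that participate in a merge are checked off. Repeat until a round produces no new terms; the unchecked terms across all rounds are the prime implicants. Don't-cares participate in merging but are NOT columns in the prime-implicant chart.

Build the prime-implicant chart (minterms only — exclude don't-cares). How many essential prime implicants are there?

7

size-2^0 implicants → 000001(✓)  000010(✓)  000100(✓)  001001(✓)  001010(✓)  001011(✓)  010100(✓)  010110(✓)  010111(✓)  011010(✓)  100011  100100(✓)  101001(✓)  101110(✓)  110000  110101  111001(✓)  111010(✓)  111011(✓)  111110(✓)
size-2^1 implicants → -00100  -01001  -11010  0-0100  0-1010  00-001  00-010  0010-1  00101-  0101-0  01011-  1-1001  1-1110  111-10  1110-1  11101-
Unchecked terms (primes): -00100, -01001, -11010, 0-0100, 0-1010, 00-001, 00-010, 0010-1, 00101-, 0101-0, 01011-, 1-1001, 1-1110, 100011, 110000, 110101, 111-10, 1110-1, 11101-
Minterm coverage:
  m1 ⊆ 00-001 [E]
  m2 ⊆ 00-010 [E]
  m4 ⊆ -00100,0-0100
  m9 ⊆ -01001,00-001,0010-1
  m10 ⊆ 0-1010,00-010,00101-
  m20 ⊆ 0-0100,0101-0
  m22 ⊆ 0101-0,01011-
  m23 ⊆ 01011- [E]
  m26 ⊆ -11010,0-1010
  m35 ⊆ 100011 [E]
  m36 ⊆ -00100 [E]
  m41 ⊆ -01001,1-1001
  m48 ⊆ 110000 [E]
  m53 ⊆ 110101 [E]
  m58 ⊆ -11010,111-10,11101-
  m59 ⊆ 1110-1,11101-
  m62 ⊆ 1-1110,111-10
E = {-00100, 00-001, 00-010, 01011-, 100011, 110000, 110101}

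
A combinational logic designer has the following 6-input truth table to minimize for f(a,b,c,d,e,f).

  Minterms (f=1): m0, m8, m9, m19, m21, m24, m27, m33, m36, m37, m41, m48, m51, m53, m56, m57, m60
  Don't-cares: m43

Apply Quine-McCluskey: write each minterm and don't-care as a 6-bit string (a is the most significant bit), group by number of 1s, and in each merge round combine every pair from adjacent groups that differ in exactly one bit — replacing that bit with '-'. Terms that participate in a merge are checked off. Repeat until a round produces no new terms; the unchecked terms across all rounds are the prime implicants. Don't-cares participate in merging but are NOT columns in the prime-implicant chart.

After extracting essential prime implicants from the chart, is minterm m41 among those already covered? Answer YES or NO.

Round 0: 000000✓ 001000✓ 001001✓ 010011✓ 010101✓ 011000✓ 011011✓ 100001✓ 100100✓ 100101✓ 101001✓ 101011✓ 110000✓ 110011✓ 110101✓ 111000✓ 111001✓ 111100✓
Round 1: -01001 -10011 -10101 -11000 0-1000 00-000 00100- 01-011 1-0101 1-1001 10-001 100-01 10010- 1010-1 11-000 111-00 11100-
PIs = {-01001, -10011, -10101, -11000, 0-1000, 00-000, 00100-, 01-011, 1-0101, 1-1001, 10-001, 100-01, 10010-, 1010-1, 11-000, 111-00, 11100-}
Coverage chart:
  m0: 00-000 ←essential
  m8: 0-1000,00-000,00100-
  m9: -01001,00100-
  m19: -10011,01-011
  m21: -10101 ←essential
  m24: -11000,0-1000
  m27: 01-011 ←essential
  m33: 10-001,100-01
  m36: 10010- ←essential
  m37: 1-0101,100-01,10010-
  m41: -01001,1-1001,10-001,1010-1
  m48: 11-000 ←essential
  m51: -10011 ←essential
  m53: -10101,1-0101
  m56: -11000,11-000,111-00,11100-
  m57: 1-1001,11100-
  m60: 111-00 ←essential
Essential: -10011, -10101, 00-000, 01-011, 10010-, 11-000, 111-00

NO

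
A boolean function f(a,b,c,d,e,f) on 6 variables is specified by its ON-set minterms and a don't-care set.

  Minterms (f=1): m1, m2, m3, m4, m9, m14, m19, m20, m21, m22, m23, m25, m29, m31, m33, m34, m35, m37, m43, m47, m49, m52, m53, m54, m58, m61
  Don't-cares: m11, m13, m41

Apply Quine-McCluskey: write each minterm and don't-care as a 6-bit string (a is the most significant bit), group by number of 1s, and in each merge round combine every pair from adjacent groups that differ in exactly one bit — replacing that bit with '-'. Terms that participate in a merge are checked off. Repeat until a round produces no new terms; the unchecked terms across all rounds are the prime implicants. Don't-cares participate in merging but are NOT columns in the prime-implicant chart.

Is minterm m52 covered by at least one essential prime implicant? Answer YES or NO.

size-2^0 implicants → 000001(✓)  000010(✓)  000011(✓)  000100(✓)  001001(✓)  001011(✓)  001101(✓)  001110  010011(✓)  010100(✓)  010101(✓)  010110(✓)  010111(✓)  011001(✓)  011101(✓)  011111(✓)  100001(✓)  100010(✓)  100011(✓)  100101(✓)  101001(✓)  101011(✓)  101111(✓)  110001(✓)  110100(✓)  110101(✓)  110110(✓)  111010  111101(✓)
size-2^1 implicants → -00001(✓)  -00010(✓)  -00011(✓)  -01001(✓)  -01011(✓)  -10100(✓)  -10101(✓)  -10110(✓)  -11101(✓)  0-0011  0-0100  0-1001(✓)  0-1101(✓)  00-001(✓)  00-011(✓)  0000-1(✓)  00001-(✓)  001-01(✓)  0010-1(✓)  01-101(✓)  01-111(✓)  010-11  0101-0(✓)  0101-1(✓)  01010-(✓)  01011-(✓)  011-01(✓)  0111-1(✓)  1-0001(✓)  1-0101(✓)  10-001(✓)  10-011(✓)  100-01(✓)  1000-1(✓)  10001-(✓)  101-11  1010-1(✓)  11-101(✓)  110-01(✓)  1101-0(✓)  11010-(✓)
size-2^2 implicants → -0-001(✓)  -0-011(✓)  -000-1(✓)  -0001-  -010-1(✓)  -1-101  -101-0  -1010-  0-1-01  00-0-1(✓)  01-1-1  0101--  1-0-01  10-0-1(✓)
size-2^3 implicants → -0-0-1
Unchecked terms (primes): -0-0-1, -0001-, -1-101, -101-0, -1010-, 0-0011, 0-0100, 0-1-01, 001110, 01-1-1, 010-11, 0101--, 1-0-01, 101-11, 111010
Minterm coverage:
  m1 ⊆ -0-0-1 [E]
  m2 ⊆ -0001- [E]
  m3 ⊆ -0-0-1,-0001-,0-0011
  m4 ⊆ 0-0100 [E]
  m9 ⊆ -0-0-1,0-1-01
  m14 ⊆ 001110 [E]
  m19 ⊆ 0-0011,010-11
  m20 ⊆ -101-0,-1010-,0-0100,0101--
  m21 ⊆ -1-101,-1010-,01-1-1,0101--
  m22 ⊆ -101-0,0101--
  m23 ⊆ 01-1-1,010-11,0101--
  m25 ⊆ 0-1-01 [E]
  m29 ⊆ -1-101,0-1-01,01-1-1
  m31 ⊆ 01-1-1 [E]
  m33 ⊆ -0-0-1,1-0-01
  m34 ⊆ -0001- [E]
  m35 ⊆ -0-0-1,-0001-
  m37 ⊆ 1-0-01 [E]
  m43 ⊆ -0-0-1,101-11
  m47 ⊆ 101-11 [E]
  m49 ⊆ 1-0-01 [E]
  m52 ⊆ -101-0,-1010-
  m53 ⊆ -1-101,-1010-,1-0-01
  m54 ⊆ -101-0 [E]
  m58 ⊆ 111010 [E]
  m61 ⊆ -1-101 [E]
E = {-0-0-1, -0001-, -1-101, -101-0, 0-0100, 0-1-01, 001110, 01-1-1, 1-0-01, 101-11, 111010}

YES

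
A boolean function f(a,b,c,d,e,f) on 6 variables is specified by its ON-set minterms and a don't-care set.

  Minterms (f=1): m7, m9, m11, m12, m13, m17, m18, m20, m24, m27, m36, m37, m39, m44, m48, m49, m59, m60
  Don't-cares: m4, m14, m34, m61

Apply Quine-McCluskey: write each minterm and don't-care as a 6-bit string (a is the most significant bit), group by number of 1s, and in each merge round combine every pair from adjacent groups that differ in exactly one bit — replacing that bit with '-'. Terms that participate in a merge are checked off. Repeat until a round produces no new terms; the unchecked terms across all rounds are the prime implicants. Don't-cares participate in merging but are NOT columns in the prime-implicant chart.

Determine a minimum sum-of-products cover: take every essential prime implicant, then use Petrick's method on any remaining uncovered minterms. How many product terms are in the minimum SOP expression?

11

Round 0: 000100✓ 000111✓ 001001✓ 001011✓ 001100✓ 001101✓ 001110✓ 010001✓ 010010 010100✓ 011000 011011✓ 100010 100100✓ 100101✓ 100111✓ 101100✓ 110000✓ 110001✓ 111011✓ 111100✓ 111101✓
Round 1: -00100✓ -00111 -01100✓ -10001 -11011 0-0100 0-1011 00-100✓ 001-01 0010-1 0011-0 00110- 1-1100 10-100✓ 1001-1 10010- 11000- 11110-
Round 2: -0-100
PIs = {-0-100, -00111, -10001, -11011, 0-0100, 0-1011, 001-01, 0010-1, 0011-0, 00110-, 010010, 011000, 1-1100, 100010, 1001-1, 10010-, 11000-, 11110-}
Coverage chart:
  m7: -00111 ←essential
  m9: 001-01,0010-1
  m11: 0-1011,0010-1
  m12: -0-100,0011-0,00110-
  m13: 001-01,00110-
  m17: -10001 ←essential
  m18: 010010 ←essential
  m20: 0-0100 ←essential
  m24: 011000 ←essential
  m27: -11011,0-1011
  m36: -0-100,10010-
  m37: 1001-1,10010-
  m39: -00111,1001-1
  m44: -0-100,1-1100
  m48: 11000- ←essential
  m49: -10001,11000-
  m59: -11011 ←essential
  m60: 1-1100,11110-
Essential: -00111, -10001, -11011, 0-0100, 010010, 011000, 11000-
Petrick residual → 0010-1, 00110-, 1-1100, 10010-
Min cover (11 terms): b'c'def + bc'd'e'f + bcd'ef + a'c'de'f' + a'b'cd'f + a'b'cde' + a'bc'd'ef' + a'bcd'e'f' + acde'f' + ab'c'de' + abc'd'e'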